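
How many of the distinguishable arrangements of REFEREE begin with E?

60

Fix E in the first position and arrange the remaining 6 letters.
Those 6 letters have E appearing 3 times and R appearing twice, giving (6)!/(3!·2!) = 60.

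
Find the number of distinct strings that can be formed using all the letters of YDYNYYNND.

1260

YDYNYYNND has 9 letters with D appearing twice, N appearing 3 times, and Y appearing 4 times.
So there are 9! / (4!·3!·2!) = 1260 distinguishable arrangements.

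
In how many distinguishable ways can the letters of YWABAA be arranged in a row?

The 6 letters of YWABAA have repeats: A appearing 3 times.
So there are 6! / (3!) = 120 distinguishable arrangements.

120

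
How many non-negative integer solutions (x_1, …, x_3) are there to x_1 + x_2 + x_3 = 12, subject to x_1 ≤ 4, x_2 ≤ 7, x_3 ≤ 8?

30

Ignoring the caps, the number of non-negative solutions to x_1+…+x_3 = 12 is C(14,2) = 91.
Subtract solutions that violate a single cap (substitute x_i' = x_i − (cap_i+1)): x_1 ≥ 5 gives C(9,2) = 36; x_2 ≥ 8 gives C(6,2) = 15; x_3 ≥ 9 gives C(5,2) = 10. Together 61.
No two caps can be exceeded simultaneously, so the pair terms are all 0.
By inclusion–exclusion the count is 91 − 61 + 0 = 30.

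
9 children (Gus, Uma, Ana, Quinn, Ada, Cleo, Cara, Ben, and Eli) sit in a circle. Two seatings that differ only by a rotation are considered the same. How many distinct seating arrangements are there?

40320

Seat Gus anywhere (absorbing the rotational symmetry), then permute the other 8: (8)! = 40320.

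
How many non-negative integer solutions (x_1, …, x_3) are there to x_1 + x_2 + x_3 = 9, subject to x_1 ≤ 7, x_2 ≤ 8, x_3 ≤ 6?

Ignoring the caps, the number of non-negative solutions to x_1+…+x_3 = 9 is C(11,2) = 55.
Subtract solutions that violate a single cap (substitute x_i' = x_i − (cap_i+1)): x_1 ≥ 8 gives C(3,2) = 3; x_2 ≥ 9 gives C(2,2) = 1; x_3 ≥ 7 gives C(4,2) = 6. Together 10.
No two caps can be exceeded simultaneously, so the pair terms are all 0.
By inclusion–exclusion the count is 55 − 10 + 0 = 45.

45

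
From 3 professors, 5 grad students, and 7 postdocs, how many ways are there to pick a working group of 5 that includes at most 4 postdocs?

2982

Split by how many postdocs are chosen (0 through 4).
Sum: C(7,0)·C(8,5) + C(7,1)·C(8,4) + C(7,2)·C(8,3) + C(7,3)·C(8,2) + C(7,4)·C(8,1) = 56 + 490 + 1176 + 980 + 280 = 2982.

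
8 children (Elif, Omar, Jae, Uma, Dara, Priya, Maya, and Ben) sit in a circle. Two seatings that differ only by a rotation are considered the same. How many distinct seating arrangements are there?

5040

Around a circle, 8 distinct people have 8!/8 = (7)! = 5040 rotationally distinct seatings.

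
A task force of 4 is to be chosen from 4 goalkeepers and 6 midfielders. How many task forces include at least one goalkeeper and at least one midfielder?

Unrestricted: C(10,4) = 210 ways to pick any 4 of the 10.
Selections missing a whole group: no goalkeepers → C(6,4) = 15; no midfielders → C(4,4) = 1.
Both groups omitted at once is impossible, so 210 − 16 = 194.

194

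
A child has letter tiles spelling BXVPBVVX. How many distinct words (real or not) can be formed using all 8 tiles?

1680

Letter multiplicities in BXVPBVVX: B×2, P×1, V×3, X×2.
So there are 8! / (3!·2!·2!) = 1680 distinguishable arrangements.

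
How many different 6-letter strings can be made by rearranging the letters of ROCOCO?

The 6 letters of ROCOCO have repeats: C appearing twice and O appearing 3 times.
The number of distinct arrangements is 6!/(3!·2!) = 720/12 = 60.

60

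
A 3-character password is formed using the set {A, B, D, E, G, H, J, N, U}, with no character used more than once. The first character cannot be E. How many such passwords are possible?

The first character has 9−1 = 8 choices (anything except E).
The remaining 2 characters are filled from the other 8 symbols without repetition: 8 × 7 = 56.
Total: 8 × 56 = 448.

448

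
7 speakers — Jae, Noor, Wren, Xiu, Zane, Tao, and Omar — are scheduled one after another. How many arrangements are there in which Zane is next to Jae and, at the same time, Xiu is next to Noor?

480

Treat {Zane,Jae} as one block (2 orders) and {Xiu,Noor} as another (2 orders).
That leaves 5 units to arrange: 2 × 2 × 5! = 4 × 120 = 480.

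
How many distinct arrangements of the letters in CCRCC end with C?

4

Fix C in the last position and arrange the remaining 4 letters.
Those 4 letters have C appearing 3 times, giving (4)!/(3!) = 4.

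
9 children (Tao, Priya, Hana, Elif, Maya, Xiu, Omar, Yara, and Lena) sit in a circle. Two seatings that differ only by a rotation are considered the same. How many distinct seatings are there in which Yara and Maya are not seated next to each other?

All circular seatings of 9 people number (8)! = 40320.
Those with Yara next to Maya: fuse the pair into one unit and seat 8 units around a circle — 2·(7)! = 10080.
Subtracting, 40320 − 10080 = 30240.

30240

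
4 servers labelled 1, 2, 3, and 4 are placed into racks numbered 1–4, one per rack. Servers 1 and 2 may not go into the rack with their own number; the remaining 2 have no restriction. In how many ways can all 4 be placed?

14

Let Aᵢ (for i ∈ {1, 2}) be the placements that put server i in its forbidden rack. Any j of these fix j positions, leaving (4−j)! ways to fill the rest, and there are C(2,j) ways to pick which j.
By inclusion–exclusion, the number of valid placements is Σ_{j=0}^{2} (−1)^j C(2,j)·(4−j)!.
Computing: 24 − 12 + 2 = 14.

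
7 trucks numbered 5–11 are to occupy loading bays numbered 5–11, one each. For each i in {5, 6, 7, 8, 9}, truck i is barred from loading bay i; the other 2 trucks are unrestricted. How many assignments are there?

2428

Let Aᵢ (for 5 ≤ i ≤ 9) be the placements that put truck i in its forbidden loading bay. Any j of these fix j positions, leaving (7−j)! ways to fill the rest, and there are C(5,j) ways to pick which j.
By inclusion–exclusion, the number of valid placements is Σ_{j=0}^{5} (−1)^j C(5,j)·(7−j)!.
Computing: 5040 − 3600 + 1200 − 240 + 30 − 2 = 2428.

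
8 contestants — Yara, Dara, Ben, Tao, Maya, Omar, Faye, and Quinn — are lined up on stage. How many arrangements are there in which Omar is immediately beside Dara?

10080

Place the 6 others and the Omar-Dara pair as 7 objects in a line; the pair has 2 internal arrangements.
So the count is 2·(7)! = 10080.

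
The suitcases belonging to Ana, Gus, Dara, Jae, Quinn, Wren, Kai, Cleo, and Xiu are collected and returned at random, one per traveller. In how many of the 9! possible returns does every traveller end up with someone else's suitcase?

133496

Count assignments avoiding every fixed point. For any j of the 9 travellers fixed to their own suitcase, the other 9−j can be arranged in (9−j)! ways.
By inclusion–exclusion this is Σ_{j=0}^{9} (−1)^j C(9,j)·(9−j)!.
Computing: 362880 − 362880 + 181440 − 60480 + 15120 − 3024 + 504 − 72 + 9 − 1 = 133496.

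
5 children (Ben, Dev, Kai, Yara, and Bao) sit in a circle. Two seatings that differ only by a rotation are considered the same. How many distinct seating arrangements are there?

24

Around a circle, 5 distinct people have 5!/5 = (4)! = 24 rotationally distinct seatings.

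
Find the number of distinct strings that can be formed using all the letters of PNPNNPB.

The 7 letters of PNPNNPB have repeats: N appearing 3 times and P appearing 3 times.
The number of distinct arrangements is 7!/(3!·3!) = 5040/36 = 140.

140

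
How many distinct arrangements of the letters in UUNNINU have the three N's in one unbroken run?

20

Treat the 3 copies of N as a single block. The multiset to arrange is then {NNN, I, U, U, U}, 5 items in all.
That gives (5)!/(3!) = 20 arrangements.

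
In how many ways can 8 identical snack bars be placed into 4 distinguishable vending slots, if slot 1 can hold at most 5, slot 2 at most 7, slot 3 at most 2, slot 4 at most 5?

88

Ignoring the caps, the number of non-negative solutions to x_1+…+x_4 = 8 is C(11,3) = 165.
Subtract solutions that violate a single cap (substitute x_i' = x_i − (cap_i+1)): x_1 ≥ 6 gives C(5,3) = 10; x_2 ≥ 8 gives C(3,3) = 1; x_3 ≥ 3 gives C(8,3) = 56; x_4 ≥ 6 gives C(5,3) = 10. Together 77.
No two caps can be exceeded simultaneously, so the pair terms are all 0.
By inclusion–exclusion the count is 165 − 77 + 0 = 88.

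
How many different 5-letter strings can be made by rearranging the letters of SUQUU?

SUQUU has 5 letters with U appearing 3 times.
So there are 5! / (3!) = 20 distinguishable arrangements.

20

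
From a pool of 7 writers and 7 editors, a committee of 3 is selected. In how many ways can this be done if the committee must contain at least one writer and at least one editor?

With no constraint there are C(14,3) = 364 possible selections.
Subtract selections that omit an entire group: no writers → C(7,3) = 35; no editors → C(7,3) = 35.
Both groups omitted at once is impossible, so 364 − 70 = 294.

294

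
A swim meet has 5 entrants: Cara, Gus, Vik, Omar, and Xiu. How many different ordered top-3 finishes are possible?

There are 5 choices for 1st place, 4 for 2nd, and 3 for 3rd.
That gives 5 × 4 × 3 = 60.

60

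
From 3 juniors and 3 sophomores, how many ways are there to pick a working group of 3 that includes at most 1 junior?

10

Split by how many juniors are chosen (0 through 1).
Sum: C(3,0)·C(3,3) + C(3,1)·C(3,2) = 1 + 9 = 10.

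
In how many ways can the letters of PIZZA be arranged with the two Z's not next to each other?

Total arrangements of PIZZA: 5!/(2!) = 60.
Arrangements with the Z's together: treat ZZ as one letter, giving (4)! = 24.
Hence 60 − 24 = 36.

36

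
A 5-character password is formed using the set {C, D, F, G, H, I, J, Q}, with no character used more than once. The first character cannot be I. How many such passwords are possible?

The first character has 8−1 = 7 choices (anything except I).
The remaining 4 characters are filled from the other 7 symbols without repetition: 7 × 6 × 5 × 4 = 840.
Total: 7 × 840 = 5880.

5880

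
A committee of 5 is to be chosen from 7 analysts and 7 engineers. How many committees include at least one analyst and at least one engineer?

1960

Unrestricted: C(14,5) = 2002 ways to pick any 5 of the 14.
Selections missing a whole group: no analysts → C(7,5) = 21; no engineers → C(7,5) = 21.
Both groups omitted at once is impossible, so 2002 − 42 = 1960.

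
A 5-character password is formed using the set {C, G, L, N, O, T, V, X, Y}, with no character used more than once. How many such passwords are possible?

Choose and order 5 of the 9 symbols: the first character has 9 options, the next 8, and so on down to 5.
That product is 9 × 8 × 7 × 6 × 5 = 15120.

15120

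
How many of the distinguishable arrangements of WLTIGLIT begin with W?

Fix W in the first position and arrange the remaining 7 letters.
Those 7 letters have I appearing twice, L appearing twice, and T appearing twice, giving (7)!/(2!·2!·2!) = 630.

630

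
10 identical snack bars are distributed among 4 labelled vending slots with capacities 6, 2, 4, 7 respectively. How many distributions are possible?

Ignoring the caps, the number of non-negative solutions to x_1+…+x_4 = 10 is C(13,3) = 286.
Subtract solutions that violate a single cap (substitute x_i' = x_i − (cap_i+1)): x_1 ≥ 7 gives C(6,3) = 20; x_2 ≥ 3 gives C(10,3) = 120; x_3 ≥ 5 gives C(8,3) = 56; x_4 ≥ 8 gives C(5,3) = 10. Together 206.
Add back pairs where two caps are both exceeded: 1 + 0 + 0 + 10 + 0 + 0 = 11.
By inclusion–exclusion the count is 286 − 206 + 11 = 91.

91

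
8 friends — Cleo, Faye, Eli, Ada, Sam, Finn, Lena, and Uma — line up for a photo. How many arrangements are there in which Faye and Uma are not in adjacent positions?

Of the 8! = 40320 arrangements, those with Faye and Uma adjacent number 2 × 7! = 10080 (treat the pair as a block with 2 internal orders).
So 40320 − 10080 = 30240 arrangements keep them apart.

30240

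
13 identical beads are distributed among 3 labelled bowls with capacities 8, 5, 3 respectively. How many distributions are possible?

10

By stars and bars, unrestricted non-negative solutions to x_1+…+x_3 = 13 number C(13+2,2) = 105.
Subtract solutions that violate a single cap (substitute x_i' = x_i − (cap_i+1)): x_1 ≥ 9 gives C(6,2) = 15; x_2 ≥ 6 gives C(9,2) = 36; x_3 ≥ 4 gives C(11,2) = 55. Together 106.
Add back pairs where two caps are both exceeded: 0 + 1 + 10 = 11.
By inclusion–exclusion the count is 105 − 106 + 11 = 10.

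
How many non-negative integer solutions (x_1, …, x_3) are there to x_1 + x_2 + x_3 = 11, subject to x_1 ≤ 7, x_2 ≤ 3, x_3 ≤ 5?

Without the upper bounds there are C(13,2) = 78 ways to split 11 among 3 variables.
Subtract solutions that violate a single cap (substitute x_i' = x_i − (cap_i+1)): x_1 ≥ 8 gives C(5,2) = 10; x_2 ≥ 4 gives C(9,2) = 36; x_3 ≥ 6 gives C(7,2) = 21. Together 67.
Add back pairs where two caps are both exceeded: 0 + 0 + 3 = 3.
By inclusion–exclusion the count is 78 − 67 + 3 = 14.

14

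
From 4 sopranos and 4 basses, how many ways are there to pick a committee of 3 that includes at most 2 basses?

Split by how many basses are chosen (0 through 2).
Sum: C(4,0)·C(4,3) + C(4,1)·C(4,2) + C(4,2)·C(4,1) = 4 + 24 + 24 = 52.

52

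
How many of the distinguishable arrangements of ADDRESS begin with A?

Fix A in the first position and arrange the remaining 6 letters.
Those 6 letters have D appearing twice and S appearing twice, giving (6)!/(2!·2!) = 180.

180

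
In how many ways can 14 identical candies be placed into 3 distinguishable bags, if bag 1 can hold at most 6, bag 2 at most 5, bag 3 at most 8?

Without the upper bounds there are C(16,2) = 120 ways to split 14 among 3 bags.
Subtract solutions that violate a single cap (substitute x_i' = x_i − (cap_i+1)): x_1 ≥ 7 gives C(9,2) = 36; x_2 ≥ 6 gives C(10,2) = 45; x_3 ≥ 9 gives C(7,2) = 21. Together 102.
Add back pairs where two caps are both exceeded: 3 + 0 + 0 = 3.
By inclusion–exclusion the count is 120 − 102 + 3 = 21.

21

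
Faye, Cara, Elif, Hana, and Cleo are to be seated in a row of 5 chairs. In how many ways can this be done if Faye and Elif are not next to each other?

72

Of the 5! = 120 arrangements, those with Faye and Elif adjacent number 2 × 4! = 48 (treat the pair as a block with 2 internal orders).
Complementary counting: 120 − 48 = 72.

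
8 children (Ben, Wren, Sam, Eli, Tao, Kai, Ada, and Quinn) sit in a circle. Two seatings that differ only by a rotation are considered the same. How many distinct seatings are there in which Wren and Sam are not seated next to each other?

3600

Without the restriction there are (7)! = 5040 seatings.
Seatings with Wren beside Sam: treat them as a block with 2 internal orders, giving 2 × (6)! = 1440.
Subtracting, 5040 − 1440 = 3600.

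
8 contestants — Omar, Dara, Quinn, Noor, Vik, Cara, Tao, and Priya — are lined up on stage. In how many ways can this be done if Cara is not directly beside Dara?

30240

Of the 8! = 40320 arrangements, those with Cara and Dara adjacent number 2 × 7! = 10080 (treat the pair as a block with 2 internal orders).
So 40320 − 10080 = 30240 arrangements keep them apart.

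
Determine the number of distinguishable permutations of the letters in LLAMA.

30

LLAMA has 5 letters with A appearing twice and L appearing twice.
The number of distinct arrangements is 5!/(2!·2!) = 120/4 = 30.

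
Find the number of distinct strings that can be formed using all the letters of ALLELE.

60

ALLELE has 6 letters with E appearing twice and L appearing 3 times.
Dividing 6! = 720 by 3!·2! = 12 for the repeated letters gives 60.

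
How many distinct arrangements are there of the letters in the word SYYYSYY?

SYYYSYY has 7 letters with S appearing twice and Y appearing 5 times.
Dividing 7! = 5040 by 5!·2! = 240 for the repeated letters gives 21.

21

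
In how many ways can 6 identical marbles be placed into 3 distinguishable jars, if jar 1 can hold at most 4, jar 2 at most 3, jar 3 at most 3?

13

Ignoring the caps, the number of non-negative solutions to x_1+…+x_3 = 6 is C(8,2) = 28.
Subtract solutions that violate a single cap (substitute x_i' = x_i − (cap_i+1)): x_1 ≥ 5 gives C(3,2) = 3; x_2 ≥ 4 gives C(4,2) = 6; x_3 ≥ 4 gives C(4,2) = 6. Together 15.
No two caps can be exceeded simultaneously, so the pair terms are all 0.
By inclusion–exclusion the count is 28 − 15 + 0 = 13.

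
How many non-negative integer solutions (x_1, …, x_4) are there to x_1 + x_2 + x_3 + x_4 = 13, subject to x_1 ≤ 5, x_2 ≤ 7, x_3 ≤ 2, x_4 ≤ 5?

By stars and bars, unrestricted non-negative solutions to x_1+…+x_4 = 13 number C(13+3,3) = 560.
Subtract solutions that violate a single cap (substitute x_i' = x_i − (cap_i+1)): x_1 ≥ 6 gives C(10,3) = 120; x_2 ≥ 8 gives C(8,3) = 56; x_3 ≥ 3 gives C(13,3) = 286; x_4 ≥ 6 gives C(10,3) = 120. Together 582.
Add back pairs where two caps are both exceeded: 0 + 35 + 4 + 10 + 0 + 35 = 84.
By inclusion–exclusion the count is 560 − 582 + 84 = 62.

62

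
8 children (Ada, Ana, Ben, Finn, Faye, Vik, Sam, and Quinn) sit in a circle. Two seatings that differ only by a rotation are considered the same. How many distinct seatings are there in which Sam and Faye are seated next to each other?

1440

Glue Sam and Faye into a block (2 internal orders). Seating 7 units around a circle gives (6)! arrangements.
So 2 × (6)! = 2 × 720 = 1440.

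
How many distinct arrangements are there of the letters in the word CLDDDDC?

Letter multiplicities in CLDDDDC: C×2, D×4, L×1.
So there are 7! / (4!·2!) = 105 distinguishable arrangements.

105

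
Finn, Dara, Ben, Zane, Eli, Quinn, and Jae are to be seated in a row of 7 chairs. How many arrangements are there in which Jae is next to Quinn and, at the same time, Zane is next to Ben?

480

Treat {Jae,Quinn} as one block (2 orders) and {Zane,Ben} as another (2 orders).
That leaves 5 units to arrange: 2 × 2 × 5! = 4 × 120 = 480.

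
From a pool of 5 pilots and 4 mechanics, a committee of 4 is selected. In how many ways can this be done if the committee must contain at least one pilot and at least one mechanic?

120

Unrestricted: C(9,4) = 126 ways to pick any 4 of the 9.
Selections missing a whole group: no pilots → C(4,4) = 1; no mechanics → C(5,4) = 5.
Both groups omitted at once is impossible, so 126 − 6 = 120.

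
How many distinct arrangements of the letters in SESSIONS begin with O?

With the first slot taken by O, it remains to arrange the other 7 letters (SESSINS).
Those 7 letters have S appearing 4 times, giving (7)!/(4!) = 210.

210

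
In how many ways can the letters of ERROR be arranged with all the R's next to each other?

6

Treat the 3 copies of R as a single block. The multiset to arrange is then {RRR, E, O}, 3 items in all.
All 3 items are distinct, so there are (3)! = 6 arrangements.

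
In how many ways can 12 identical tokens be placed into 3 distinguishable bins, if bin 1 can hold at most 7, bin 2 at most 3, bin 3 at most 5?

Ignoring the caps, the number of non-negative solutions to x_1+…+x_3 = 12 is C(14,2) = 91.
Subtract solutions that violate a single cap (substitute x_i' = x_i − (cap_i+1)): x_1 ≥ 8 gives C(6,2) = 15; x_2 ≥ 4 gives C(10,2) = 45; x_3 ≥ 6 gives C(8,2) = 28. Together 88.
Add back pairs where two caps are both exceeded: 1 + 0 + 6 = 7.
By inclusion–exclusion the count is 91 − 88 + 7 = 10.

10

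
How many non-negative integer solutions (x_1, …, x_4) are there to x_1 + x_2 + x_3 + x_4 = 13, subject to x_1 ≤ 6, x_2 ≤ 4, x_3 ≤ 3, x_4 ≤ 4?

34

By stars and bars, unrestricted non-negative solutions to x_1+…+x_4 = 13 number C(13+3,3) = 560.
Subtract solutions that violate a single cap (substitute x_i' = x_i − (cap_i+1)): x_1 ≥ 7 gives C(9,3) = 84; x_2 ≥ 5 gives C(11,3) = 165; x_3 ≥ 4 gives C(12,3) = 220; x_4 ≥ 5 gives C(11,3) = 165. Together 634.
Add back pairs where two caps are both exceeded: 4 + 10 + 4 + 35 + 20 + 35 = 108.
By inclusion–exclusion the count is 560 − 634 + 108 = 34.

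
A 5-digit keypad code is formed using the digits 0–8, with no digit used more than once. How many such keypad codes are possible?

This is a permutation of 5 out of 9: P(9,5) = 9!/4!.
That product is 9 × 8 × 7 × 6 × 5 = 15120.

15120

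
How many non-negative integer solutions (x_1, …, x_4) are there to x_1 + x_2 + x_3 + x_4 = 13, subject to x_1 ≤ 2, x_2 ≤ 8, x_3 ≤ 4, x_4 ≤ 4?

Ignoring the caps, the number of non-negative solutions to x_1+…+x_4 = 13 is C(16,3) = 560.
Subtract solutions that violate a single cap (substitute x_i' = x_i − (cap_i+1)): x_1 ≥ 3 gives C(13,3) = 286; x_2 ≥ 9 gives C(7,3) = 35; x_3 ≥ 5 gives C(11,3) = 165; x_4 ≥ 5 gives C(11,3) = 165. Together 651.
Add back pairs where two caps are both exceeded: 4 + 56 + 56 + 0 + 0 + 20 = 136.
Subtract triples: 0 + 0 + 1 + 0 = 1.
By inclusion–exclusion the count is 560 − 651 + 136 − 1 = 44.

44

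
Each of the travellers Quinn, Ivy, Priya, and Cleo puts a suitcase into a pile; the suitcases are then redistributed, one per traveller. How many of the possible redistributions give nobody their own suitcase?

9

Let Aᵢ be the assignments in which traveller i gets their own suitcase. We want the size of the complement of A₁∪…∪A_4.
By inclusion–exclusion this is Σ_{j=0}^{4} (−1)^j C(4,j)·(4−j)!.
Computing: 24 − 24 + 12 − 4 + 1 = 9.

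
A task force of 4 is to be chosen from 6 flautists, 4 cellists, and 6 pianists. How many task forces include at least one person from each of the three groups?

936

With no constraint there are C(16,4) = 1820 possible selections.
Subtract selections that omit an entire group: no flautists → C(10,4) = 210; no cellists → C(12,4) = 495; no pianists → C(10,4) = 210.
Add back selections omitting two groups (i.e. drawn from a single group): C(6,4) + C(4,4) + C(6,4) = 31.
By inclusion–exclusion: 1820 − 915 + 31 = 936.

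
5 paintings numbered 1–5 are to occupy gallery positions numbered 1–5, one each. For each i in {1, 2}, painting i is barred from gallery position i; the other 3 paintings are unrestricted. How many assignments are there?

78

Let Aᵢ (for i ∈ {1, 2}) be the placements that put painting i in its forbidden gallery position. Any j of these fix j positions, leaving (5−j)! ways to fill the rest, and there are C(2,j) ways to pick which j.
By inclusion–exclusion, the number of valid placements is Σ_{j=0}^{2} (−1)^j C(2,j)·(5−j)!.
Computing: 120 − 48 + 6 = 78.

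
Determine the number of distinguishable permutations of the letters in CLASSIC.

1260

The 7 letters of CLASSIC have repeats: C appearing twice and S appearing twice.
So there are 7! / (2!·2!) = 1260 distinguishable arrangements.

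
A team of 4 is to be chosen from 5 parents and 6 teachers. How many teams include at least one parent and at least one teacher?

Unrestricted: C(11,4) = 330 ways to pick any 4 of the 11.
Subtract selections that omit an entire group: no parents → C(6,4) = 15; no teachers → C(5,4) = 5.
Both groups omitted at once is impossible, so 330 − 20 = 310.

310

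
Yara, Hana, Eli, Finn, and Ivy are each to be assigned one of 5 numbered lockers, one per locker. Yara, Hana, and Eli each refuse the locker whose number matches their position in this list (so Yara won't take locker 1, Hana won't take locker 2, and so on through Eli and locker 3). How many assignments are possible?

Let Aᵢ (for i ∈ {1, 2, 3}) be the placements that put person i in their forbidden locker. Any j of these fix j positions, leaving (5−j)! ways to fill the rest, and there are C(3,j) ways to pick which j.
By inclusion–exclusion, the number of valid placements is Σ_{j=0}^{3} (−1)^j C(3,j)·(5−j)!.
Computing: 120 − 72 + 18 − 2 = 64.

64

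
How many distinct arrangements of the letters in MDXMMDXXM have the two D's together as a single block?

280

Treat the 2 copies of D as a single block. The multiset to arrange is then {DD, M, M, M, M, X, X, X}, 8 items in all.
That gives (8)!/(4!·3!) = 280 arrangements.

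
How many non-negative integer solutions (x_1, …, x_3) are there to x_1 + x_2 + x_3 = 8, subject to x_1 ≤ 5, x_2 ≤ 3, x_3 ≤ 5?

Without the upper bounds there are C(10,2) = 45 ways to split 8 among 3 variables.
Subtract solutions that violate a single cap (substitute x_i' = x_i − (cap_i+1)): x_1 ≥ 6 gives C(4,2) = 6; x_2 ≥ 4 gives C(6,2) = 15; x_3 ≥ 6 gives C(4,2) = 6. Together 27.
No two caps can be exceeded simultaneously, so the pair terms are all 0.
By inclusion–exclusion the count is 45 − 27 + 0 = 18.

18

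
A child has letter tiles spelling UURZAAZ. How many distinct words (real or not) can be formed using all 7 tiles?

UURZAAZ has 7 letters with A appearing twice, U appearing twice, and Z appearing twice.
So there are 7! / (2!·2!·2!) = 630 distinguishable arrangements.

630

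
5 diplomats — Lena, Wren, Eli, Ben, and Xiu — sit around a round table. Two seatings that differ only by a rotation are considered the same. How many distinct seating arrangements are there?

24

Fix one person's seat to break rotational symmetry; the remaining 4 people can be arranged in (4)! = 24 ways.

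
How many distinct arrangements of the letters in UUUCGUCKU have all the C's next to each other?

336

Treat the 2 copies of C as a single block. The multiset to arrange is then {CC, G, K, U, U, U, U, U}, 8 items in all.
That gives (8)!/(5!) = 336 arrangements.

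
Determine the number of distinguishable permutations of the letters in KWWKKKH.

105

The 7 letters of KWWKKKH have repeats: K appearing 4 times and W appearing twice.
Dividing 7! = 5040 by 4!·2! = 48 for the repeated letters gives 105.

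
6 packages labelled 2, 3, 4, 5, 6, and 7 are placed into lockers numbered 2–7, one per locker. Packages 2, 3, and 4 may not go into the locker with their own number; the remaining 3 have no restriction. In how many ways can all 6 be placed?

426

Let Aᵢ (for i ∈ {2, 3, 4}) be the placements that put package i in its forbidden locker. Any j of these fix j positions, leaving (6−j)! ways to fill the rest, and there are C(3,j) ways to pick which j.
By inclusion–exclusion, the number of valid placements is Σ_{j=0}^{3} (−1)^j C(3,j)·(6−j)!.
Computing: 720 − 360 + 72 − 6 = 426.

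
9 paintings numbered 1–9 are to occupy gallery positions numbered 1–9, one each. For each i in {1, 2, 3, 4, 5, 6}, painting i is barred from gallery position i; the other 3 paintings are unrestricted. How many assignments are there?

Let Aᵢ (for 1 ≤ i ≤ 6) be the placements that put painting i in its forbidden gallery position. Any j of these fix j positions, leaving (9−j)! ways to fill the rest, and there are C(6,j) ways to pick which j.
By inclusion–exclusion, the number of valid placements is Σ_{j=0}^{6} (−1)^j C(6,j)·(9−j)!.
Computing: 362880 − 241920 + 75600 − 14400 + 1800 − 144 + 6 = 183822.

183822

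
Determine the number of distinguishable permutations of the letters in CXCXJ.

The 5 letters of CXCXJ have repeats: C appearing twice and X appearing twice.
The number of distinct arrangements is 5!/(2!·2!) = 120/4 = 30.

30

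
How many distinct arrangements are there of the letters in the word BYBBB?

Letter multiplicities in BYBBB: B×4, Y×1.
So there are 5! / (4!) = 5 distinguishable arrangements.

5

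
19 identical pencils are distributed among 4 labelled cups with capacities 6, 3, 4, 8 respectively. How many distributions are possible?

10

By stars and bars, unrestricted non-negative solutions to x_1+…+x_4 = 19 number C(19+3,3) = 1540.
Subtract solutions that violate a single cap (substitute x_i' = x_i − (cap_i+1)): x_1 ≥ 7 gives C(15,3) = 455; x_2 ≥ 4 gives C(18,3) = 816; x_3 ≥ 5 gives C(17,3) = 680; x_4 ≥ 9 gives C(13,3) = 286. Together 2237.
Add back pairs where two caps are both exceeded: 165 + 120 + 20 + 286 + 84 + 56 = 731.
Subtract triples: 20 + 0 + 0 + 4 = 24.
By inclusion–exclusion the count is 1540 − 2237 + 731 − 24 = 10.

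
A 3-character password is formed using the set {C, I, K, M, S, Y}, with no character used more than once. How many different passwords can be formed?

120

This is a permutation of 3 out of 6: P(6,3) = 6!/3!.
That product is 6 × 5 × 4 = 120.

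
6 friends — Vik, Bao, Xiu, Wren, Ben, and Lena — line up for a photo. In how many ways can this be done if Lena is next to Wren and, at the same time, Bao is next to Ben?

Treat {Lena,Wren} as one block (2 orders) and {Bao,Ben} as another (2 orders).
That leaves 4 units to arrange: 2 × 2 × 4! = 4 × 24 = 96.

96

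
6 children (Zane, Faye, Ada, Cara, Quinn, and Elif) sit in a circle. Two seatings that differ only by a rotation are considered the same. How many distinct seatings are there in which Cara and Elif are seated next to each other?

48

Glue Cara and Elif into a block (2 internal orders). Seating 5 units around a circle gives (4)! arrangements.
So 2 × (4)! = 2 × 24 = 48.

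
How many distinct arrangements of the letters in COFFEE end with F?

60

Fix F in the last position and arrange the remaining 5 letters.
Those 5 letters have E appearing twice, giving (5)!/(2!) = 60.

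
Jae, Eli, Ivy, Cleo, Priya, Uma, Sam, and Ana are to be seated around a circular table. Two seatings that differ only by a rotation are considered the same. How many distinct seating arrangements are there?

5040

Around a circle, 8 distinct people have 8!/8 = (7)! = 5040 rotationally distinct seatings.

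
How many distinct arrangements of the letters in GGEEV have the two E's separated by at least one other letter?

There are 5!/(2!·2!) = 30 arrangements of GGEEV in total.
If the two E's are adjacent, glue them into one block, leaving 4 items to arrange: (4)!/(2!) = 12 ways.
Hence 30 − 12 = 18.

18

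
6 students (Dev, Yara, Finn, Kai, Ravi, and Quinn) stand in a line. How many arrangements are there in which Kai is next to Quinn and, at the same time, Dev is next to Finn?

96

Treat {Kai,Quinn} as one block (2 orders) and {Dev,Finn} as another (2 orders).
That leaves 4 units to arrange: 2 × 2 × 4! = 4 × 24 = 96.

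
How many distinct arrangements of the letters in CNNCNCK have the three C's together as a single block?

Treat the 3 copies of C as a single block. The multiset to arrange is then {CCC, K, N, N, N}, 5 items in all.
That gives (5)!/(3!) = 20 arrangements.

20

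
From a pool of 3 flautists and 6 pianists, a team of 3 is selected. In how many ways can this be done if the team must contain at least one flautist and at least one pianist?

63

With no constraint there are C(9,3) = 84 possible selections.
Subtract selections that omit an entire group: no flautists → C(6,3) = 20; no pianists → C(3,3) = 1.
Both groups omitted at once is impossible, so 84 − 21 = 63.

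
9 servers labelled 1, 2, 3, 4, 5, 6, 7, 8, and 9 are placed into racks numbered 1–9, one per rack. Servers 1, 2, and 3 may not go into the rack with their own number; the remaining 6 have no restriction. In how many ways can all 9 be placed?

Let Aᵢ (for i ∈ {1, 2, 3}) be the placements that put server i in its forbidden rack. Any j of these fix j positions, leaving (9−j)! ways to fill the rest, and there are C(3,j) ways to pick which j.
By inclusion–exclusion, the number of valid placements is Σ_{j=0}^{3} (−1)^j C(3,j)·(9−j)!.
Computing: 362880 − 120960 + 15120 − 720 = 256320.

256320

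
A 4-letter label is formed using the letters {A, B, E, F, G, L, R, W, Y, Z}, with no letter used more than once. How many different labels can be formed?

Choose and order 4 of the 10 symbols: the first letter has 10 options, the next 9, then 8, 7.
10 × 9 × 8 × 7 = 5040.

5040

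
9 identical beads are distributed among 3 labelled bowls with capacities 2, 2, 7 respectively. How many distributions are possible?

Without the upper bounds there are C(11,2) = 55 ways to split 9 among 3 bowls.
Subtract solutions that violate a single cap (substitute x_i' = x_i − (cap_i+1)): x_1 ≥ 3 gives C(8,2) = 28; x_2 ≥ 3 gives C(8,2) = 28; x_3 ≥ 8 gives C(3,2) = 3. Together 59.
Add back pairs where two caps are both exceeded: 10 + 0 + 0 = 10.
By inclusion–exclusion the count is 55 − 59 + 10 = 6.

6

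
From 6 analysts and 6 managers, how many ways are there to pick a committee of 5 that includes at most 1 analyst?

96

Split by how many analysts are chosen (0 through 1).
Sum: C(6,0)·C(6,5) + C(6,1)·C(6,4) = 6 + 90 = 96.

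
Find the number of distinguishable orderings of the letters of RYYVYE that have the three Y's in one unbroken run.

Treat the 3 copies of Y as a single block. The multiset to arrange is then {YYY, E, R, V}, 4 items in all.
All 4 items are distinct, so there are (4)! = 24 arrangements.

24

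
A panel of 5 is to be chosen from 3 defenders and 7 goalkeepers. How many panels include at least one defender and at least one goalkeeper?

231

Total 5-person selections from all 10: C(10,5) = 252.
Selections missing a whole group: no defenders → C(7,5) = 21; no goalkeepers → C(3,5) = 0.
Both groups omitted at once is impossible, so 252 − 21 = 231.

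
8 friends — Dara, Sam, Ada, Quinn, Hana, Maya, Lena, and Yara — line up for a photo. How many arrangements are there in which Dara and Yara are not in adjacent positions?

30240

Of the 8! = 40320 arrangements, those with Dara and Yara adjacent number 2 × 7! = 10080 (treat the pair as a block with 2 internal orders).
Complementary counting: 40320 − 10080 = 30240.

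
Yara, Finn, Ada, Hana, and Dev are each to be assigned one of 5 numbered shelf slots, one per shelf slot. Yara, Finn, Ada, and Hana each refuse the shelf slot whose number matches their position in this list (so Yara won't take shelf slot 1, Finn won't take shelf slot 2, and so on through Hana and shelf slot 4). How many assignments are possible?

Let Aᵢ (for 1 ≤ i ≤ 4) be the placements that put person i in their forbidden shelf slot. Any j of these fix j positions, leaving (5−j)! ways to fill the rest, and there are C(4,j) ways to pick which j.
By inclusion–exclusion, the number of valid placements is Σ_{j=0}^{4} (−1)^j C(4,j)·(5−j)!.
Computing: 120 − 96 + 36 − 8 + 1 = 53.

53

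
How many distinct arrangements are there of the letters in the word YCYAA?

30

The 5 letters of YCYAA have repeats: A appearing twice and Y appearing twice.
Dividing 5! = 120 by 2!·2! = 4 for the repeated letters gives 30.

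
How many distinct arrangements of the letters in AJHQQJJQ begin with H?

With the first slot taken by H, it remains to arrange the other 7 letters (AJQQJJQ).
Those 7 letters have J appearing 3 times and Q appearing 3 times, giving (7)!/(3!·3!) = 140.

140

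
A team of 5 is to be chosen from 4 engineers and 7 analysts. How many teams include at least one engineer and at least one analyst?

441

Unrestricted: C(11,5) = 462 ways to pick any 5 of the 11.
Subtract selections that omit an entire group: no engineers → C(7,5) = 21; no analysts → C(4,5) = 0.
Both groups omitted at once is impossible, so 462 − 21 = 441.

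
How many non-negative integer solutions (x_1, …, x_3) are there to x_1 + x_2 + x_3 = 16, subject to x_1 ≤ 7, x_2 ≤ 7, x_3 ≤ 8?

By stars and bars, unrestricted non-negative solutions to x_1+…+x_3 = 16 number C(16+2,2) = 153.
Subtract solutions that violate a single cap (substitute x_i' = x_i − (cap_i+1)): x_1 ≥ 8 gives C(10,2) = 45; x_2 ≥ 8 gives C(10,2) = 45; x_3 ≥ 9 gives C(9,2) = 36. Together 126.
Add back pairs where two caps are both exceeded: 1 + 0 + 0 = 1.
By inclusion–exclusion the count is 153 − 126 + 1 = 28.

28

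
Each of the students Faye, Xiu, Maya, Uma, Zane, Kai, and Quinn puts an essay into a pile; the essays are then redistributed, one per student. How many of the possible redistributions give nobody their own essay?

1854

Let Aᵢ be the assignments in which student i gets their own essay. We want the size of the complement of A₁∪…∪A_7.
By inclusion–exclusion this is Σ_{j=0}^{7} (−1)^j C(7,j)·(7−j)!.
Computing: 5040 − 5040 + 2520 − 840 + 210 − 42 + 7 − 1 = 1854.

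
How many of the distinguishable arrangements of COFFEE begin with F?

60

With the first slot taken by F, it remains to arrange the other 5 letters (COFEE).
Those 5 letters have E appearing twice, giving (5)!/(2!) = 60.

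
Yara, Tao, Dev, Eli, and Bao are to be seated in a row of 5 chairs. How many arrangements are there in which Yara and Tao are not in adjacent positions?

There are 5! = 120 arrangements in all. If Yara and Tao are adjacent, merging them into one block gives 2·(4)! = 48 arrangements.
So 120 − 48 = 72 arrangements keep them apart.

72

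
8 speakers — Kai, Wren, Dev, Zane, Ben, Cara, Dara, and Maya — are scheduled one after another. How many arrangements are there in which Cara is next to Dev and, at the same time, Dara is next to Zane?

2880

Treat {Cara,Dev} as one block (2 orders) and {Dara,Zane} as another (2 orders).
That leaves 6 units to arrange: 2 × 2 × 6! = 4 × 720 = 2880.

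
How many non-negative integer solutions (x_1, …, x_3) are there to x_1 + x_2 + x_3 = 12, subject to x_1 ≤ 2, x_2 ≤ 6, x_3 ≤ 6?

Ignoring the caps, the number of non-negative solutions to x_1+…+x_3 = 12 is C(14,2) = 91.
Subtract solutions that violate a single cap (substitute x_i' = x_i − (cap_i+1)): x_1 ≥ 3 gives C(11,2) = 55; x_2 ≥ 7 gives C(7,2) = 21; x_3 ≥ 7 gives C(7,2) = 21. Together 97.
Add back pairs where two caps are both exceeded: 6 + 6 + 0 = 12.
By inclusion–exclusion the count is 91 − 97 + 12 = 6.

6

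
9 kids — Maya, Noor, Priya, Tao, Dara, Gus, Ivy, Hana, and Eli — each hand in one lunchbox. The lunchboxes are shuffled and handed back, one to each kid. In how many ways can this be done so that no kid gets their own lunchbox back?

133496

This is the derangement count D_9: permutations of 9 items with no fixed point.
By inclusion–exclusion this is Σ_{j=0}^{9} (−1)^j C(9,j)·(9−j)!.
Computing: 362880 − 362880 + 181440 − 60480 + 15120 − 3024 + 504 − 72 + 9 − 1 = 133496.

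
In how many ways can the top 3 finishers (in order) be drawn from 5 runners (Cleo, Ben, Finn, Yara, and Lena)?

There are 5 choices for 1st place, 4 for 2nd, and 3 for 3rd.
That gives 5 × 4 × 3 = 60.

60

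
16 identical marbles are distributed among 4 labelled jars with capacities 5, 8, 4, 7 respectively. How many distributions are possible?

134

Ignoring the caps, the number of non-negative solutions to x_1+…+x_4 = 16 is C(19,3) = 969.
Subtract solutions that violate a single cap (substitute x_i' = x_i − (cap_i+1)): x_1 ≥ 6 gives C(13,3) = 286; x_2 ≥ 9 gives C(10,3) = 120; x_3 ≥ 5 gives C(14,3) = 364; x_4 ≥ 8 gives C(11,3) = 165. Together 935.
Add back pairs where two caps are both exceeded: 4 + 56 + 10 + 10 + 0 + 20 = 100.
By inclusion–exclusion the count is 969 − 935 + 100 = 134.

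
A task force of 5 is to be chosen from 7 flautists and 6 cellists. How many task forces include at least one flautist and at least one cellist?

With no constraint there are C(13,5) = 1287 possible selections.
Selections missing a whole group: no flautists → C(6,5) = 6; no cellists → C(7,5) = 21.
Both groups omitted at once is impossible, so 1287 − 27 = 1260.

1260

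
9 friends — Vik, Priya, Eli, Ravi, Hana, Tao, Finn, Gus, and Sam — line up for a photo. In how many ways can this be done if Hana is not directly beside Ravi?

282240

Of the 9! = 362880 arrangements, those with Hana and Ravi adjacent number 2 × 8! = 80640 (treat the pair as a block with 2 internal orders).
Complementary counting: 362880 − 80640 = 282240.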